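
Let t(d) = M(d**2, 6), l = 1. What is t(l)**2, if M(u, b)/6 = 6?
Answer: 1296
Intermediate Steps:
M(u, b) = 36 (M(u, b) = 6*6 = 36)
t(d) = 36
t(l)**2 = 36**2 = 1296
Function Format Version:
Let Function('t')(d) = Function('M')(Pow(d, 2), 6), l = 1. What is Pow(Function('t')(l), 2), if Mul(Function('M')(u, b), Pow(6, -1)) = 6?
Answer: 1296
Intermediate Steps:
Function('M')(u, b) = 36 (Function('M')(u, b) = Mul(6, 6) = 36)
Function('t')(d) = 36
Pow(Function('t')(l), 2) = Pow(36, 2) = 1296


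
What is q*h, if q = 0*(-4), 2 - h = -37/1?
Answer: 0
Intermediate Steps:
h = 39 (h = 2 - (-37)/1 = 2 - (-37) = 2 - 1*(-37) = 2 + 37 = 39)
q = 0
q*h = 0*39 = 0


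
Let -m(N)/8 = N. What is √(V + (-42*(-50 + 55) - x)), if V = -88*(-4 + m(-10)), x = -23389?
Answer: √16491 ≈ 128.42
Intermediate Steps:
m(N) = -8*N
V = -6688 (V = -88*(-4 - 8*(-10)) = -88*(-4 + 80) = -88*76 = -6688)
√(V + (-42*(-50 + 55) - x)) = √(-6688 + (-42*(-50 + 55) - 1*(-23389))) = √(-6688 + (-42*5 + 23389)) = √(-6688 + (-210 + 23389)) = √(-6688 + 23179) = √16491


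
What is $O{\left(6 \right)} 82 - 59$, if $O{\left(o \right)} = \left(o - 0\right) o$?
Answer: $2893$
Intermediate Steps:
$O{\left(o \right)} = o^{2}$ ($O{\left(o \right)} = \left(o + 0\right) o = o o = o^{2}$)
$O{\left(6 \right)} 82 - 59 = 6^{2} \cdot 82 - 59 = 36 \cdot 82 - 59 = 2952 - 59 = 2893$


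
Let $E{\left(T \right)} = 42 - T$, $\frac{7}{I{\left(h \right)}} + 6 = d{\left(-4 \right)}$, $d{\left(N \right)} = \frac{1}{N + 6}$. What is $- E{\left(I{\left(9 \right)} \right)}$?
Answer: $- \frac{476}{11} \approx -43.273$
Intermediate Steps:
$d{\left(N \right)} = \frac{1}{6 + N}$
$I{\left(h \right)} = - \frac{14}{11}$ ($I{\left(h \right)} = \frac{7}{-6 + \frac{1}{6 - 4}} = \frac{7}{-6 + \frac{1}{2}} = \frac{7}{- \frac{11}{2}} = 7 \left(- \frac{2}{11}\right) = - \frac{14}{11}$)
$- E{\left(I{\left(9 \right)} \right)} = - (42 - - \frac{14}{11}) = - (42 + \frac{14}{11}) = \left(-1\right) \frac{476}{11} = - \frac{476}{11}$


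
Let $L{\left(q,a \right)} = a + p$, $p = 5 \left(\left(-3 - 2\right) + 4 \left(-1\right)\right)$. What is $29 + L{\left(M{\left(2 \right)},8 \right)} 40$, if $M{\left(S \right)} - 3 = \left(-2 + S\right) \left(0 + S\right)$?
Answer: $-1451$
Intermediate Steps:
$p = -45$ ($p = 5 \left(-5 - 4\right) = 5 \left(-9\right) = -45$)
$M{\left(S \right)} = 3 + S \left(-2 + S\right)$ ($M{\left(S \right)} = 3 + \left(-2 + S\right) \left(0 + S\right) = 3 + \left(-2 + S\right) S = 3 + S \left(-2 + S\right)$)
$L{\left(q,a \right)} = -45 + a$ ($L{\left(q,a \right)} = a - 45 = -45 + a$)
$29 + L{\left(M{\left(2 \right)},8 \right)} 40 = 29 + \left(-45 + 8\right) 40 = 29 - 1480 = -1451$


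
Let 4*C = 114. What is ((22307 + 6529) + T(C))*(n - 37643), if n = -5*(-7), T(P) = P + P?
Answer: -1086607944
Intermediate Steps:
C = 57/2 (C = (¼)*114 = 57/2 ≈ 28.500)
T(P) = 2*P
n = 35
((22307 + 6529) + T(C))*(n - 37643) = ((22307 + 6529) + 2*(57/2))*(35 - 37643) = (28836 + 57)*(-37608) = 28893*(-37608) = -1086607944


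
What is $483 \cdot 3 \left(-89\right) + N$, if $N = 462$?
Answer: $-128499$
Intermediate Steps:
$483 \cdot 3 \left(-89\right) + N = 483 \cdot 3 \left(-89\right) + 462 = 483 \left(-267\right) + 462 = -128961 + 462 = -128499$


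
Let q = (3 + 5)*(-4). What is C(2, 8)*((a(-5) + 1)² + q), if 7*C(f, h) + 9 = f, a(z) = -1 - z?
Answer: 7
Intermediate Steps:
C(f, h) = -9/7 + f/7
q = -32 (q = 8*(-4) = -32)
C(2, 8)*((a(-5) + 1)² + q) = (-9/7 + (⅐)*2)*(((-1 - 1*(-5)) + 1)² - 32) = (-9/7 + 2/7)*(((-1 + 5) + 1)² - 32) = -((4 + 1)² - 32) = -(5² - 32) = -(25 - 32) = -1*(-7) = 7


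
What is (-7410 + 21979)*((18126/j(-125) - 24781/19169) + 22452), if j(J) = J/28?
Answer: 641996048191867/2396125 ≈ 2.6793e+8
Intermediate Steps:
j(J) = J/28 (j(J) = J*(1/28) = J/28)
(-7410 + 21979)*((18126/j(-125) - 24781/19169) + 22452) = (-7410 + 21979)*((18126/(((1/28)*(-125))) - 24781/19169) + 22452) = 14569*((18126/(-125/28) - 24781*1/19169) + 22452) = 14569*((18126*(-28/125) - 24781/19169) + 22452) = 14569*((-507528/125 - 24781/19169) + 22452) = 14569*(-9731901857/2396125 + 22452) = 14569*(44065896643/2396125) = 641996048191867/2396125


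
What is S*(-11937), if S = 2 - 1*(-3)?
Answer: -59685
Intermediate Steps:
S = 5 (S = 2 + 3 = 5)
S*(-11937) = 5*(-11937) = -59685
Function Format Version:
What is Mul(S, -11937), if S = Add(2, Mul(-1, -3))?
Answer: -59685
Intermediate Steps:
S = 5 (S = Add(2, 3) = 5)
Mul(S, -11937) = Mul(5, -11937) = -59685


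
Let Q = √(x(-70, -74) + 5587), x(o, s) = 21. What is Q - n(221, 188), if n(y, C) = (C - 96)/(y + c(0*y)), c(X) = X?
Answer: -92/221 + 2*√1402 ≈ 74.470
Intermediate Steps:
n(y, C) = (-96 + C)/y (n(y, C) = (C - 96)/(y + 0*y) = (-96 + C)/(y + 0) = (-96 + C)/y)
Q = 2*√1402 (Q = √(21 + 5587) = √5608 = 2*√1402 ≈ 74.887)
Q - n(221, 188) = 2*√1402 - (-96 + 188)/221 = 2*√1402 - 92/221 = -92/221 + 2*√1402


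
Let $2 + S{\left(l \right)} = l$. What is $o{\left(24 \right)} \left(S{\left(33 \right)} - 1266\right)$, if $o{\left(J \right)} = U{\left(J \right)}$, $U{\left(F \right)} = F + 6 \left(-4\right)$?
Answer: $0$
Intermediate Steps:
$S{\left(l \right)} = -2 + l$
$U{\left(F \right)} = -24 + F$ ($U{\left(F \right)} = F - 24 = -24 + F$)
$o{\left(J \right)} = -24 + J$
$o{\left(24 \right)} \left(S{\left(33 \right)} - 1266\right) = \left(-24 + 24\right) \left(\left(-2 + 33\right) - 1266\right) = 0 \left(31 - 1266\right) = 0 \left(-1235\right) = 0$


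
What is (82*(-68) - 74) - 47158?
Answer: -52808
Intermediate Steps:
(82*(-68) - 74) - 47158 = (-5576 - 74) - 47158 = -5650 - 47158 = -52808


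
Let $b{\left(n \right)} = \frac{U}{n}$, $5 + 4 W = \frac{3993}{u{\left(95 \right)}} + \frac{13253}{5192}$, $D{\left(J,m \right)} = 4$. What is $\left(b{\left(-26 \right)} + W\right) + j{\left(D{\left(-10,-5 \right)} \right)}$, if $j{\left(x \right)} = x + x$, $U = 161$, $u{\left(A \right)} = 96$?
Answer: $\frac{12521075}{1079936} \approx 11.594$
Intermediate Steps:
$j{\left(x \right)} = 2 x$
$W = \frac{812991}{83072}$ ($W = - \frac{5}{4} + \frac{\frac{3993}{96} + \frac{13253}{5192}}{4} = - \frac{5}{4} + \frac{3993 \cdot \frac{1}{96} + 13253 \cdot \frac{1}{5192}}{4} = - \frac{5}{4} + \frac{\frac{1331}{32} + \frac{13253}{5192}}{4} = - \frac{5}{4} + \frac{1}{4} \cdot \frac{916831}{20768} = - \frac{5}{4} + \frac{916831}{83072} = \frac{812991}{83072} \approx 9.7866$)
$b{\left(n \right)} = \frac{161}{n}$
$\left(b{\left(-26 \right)} + W\right) + j{\left(D{\left(-10,-5 \right)} \right)} = \left(\frac{161}{-26} + \frac{812991}{83072}\right) + 2 \cdot 4 = \left(161 \left(- \frac{1}{26}\right) + \frac{812991}{83072}\right) + 8 = \left(- \frac{161}{26} + \frac{812991}{83072}\right) + 8 = \frac{3881587}{1079936} + 8 = \frac{12521075}{1079936}$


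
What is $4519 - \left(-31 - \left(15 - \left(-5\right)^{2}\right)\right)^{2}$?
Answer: $4078$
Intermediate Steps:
$4519 - \left(-31 - \left(15 - \left(-5\right)^{2}\right)\right)^{2} = 4519 - \left(-31 + \left(25 - 15\right)\right)^{2} = 4519 - \left(-31 + 10\right)^{2} = 4519 - \left(-21\right)^{2} = 4519 - 441 = 4078$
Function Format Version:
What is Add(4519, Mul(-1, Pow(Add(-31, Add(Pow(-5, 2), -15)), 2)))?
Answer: 4078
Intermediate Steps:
Add(4519, Mul(-1, Pow(Add(-31, Add(Pow(-5, 2), -15)), 2))) = Add(4519, Mul(-1, Pow(Add(-31, Add(25, -15)), 2))) = Add(4519, Mul(-1, Pow(Add(-31, 10), 2))) = Add(4519, Mul(-1, Pow(-21, 2))) = Add(4519, Mul(-1, 441)) = Add(4519, -441) = 4078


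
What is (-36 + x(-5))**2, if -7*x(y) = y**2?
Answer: 76729/49 ≈ 1565.9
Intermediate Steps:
x(y) = -y**2/7
(-36 + x(-5))**2 = (-36 - 1/7*(-5)**2)**2 = (-36 - 1/7*25)**2 = (-36 - 25/7)**2 = (-277/7)**2 = 76729/49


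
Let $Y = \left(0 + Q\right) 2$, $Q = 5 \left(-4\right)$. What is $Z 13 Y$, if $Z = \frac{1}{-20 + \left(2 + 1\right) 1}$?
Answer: $\frac{520}{17} \approx 30.588$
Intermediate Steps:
$Q = -20$
$Z = - \frac{1}{17}$ ($Z = \frac{1}{-20 + 3 \cdot 1} = \frac{1}{-20 + 3} = \frac{1}{-17} = - \frac{1}{17} \approx -0.058824$)
$Y = -40$ ($Y = \left(0 - 20\right) 2 = \left(-20\right) 2 = -40$)
$Z 13 Y = \left(- \frac{1}{17}\right) 13 \left(-40\right) = \left(- \frac{13}{17}\right) \left(-40\right) = \frac{520}{17}$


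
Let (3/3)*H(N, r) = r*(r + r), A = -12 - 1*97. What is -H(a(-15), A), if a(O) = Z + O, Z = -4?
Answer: -23762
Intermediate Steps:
a(O) = -4 + O
A = -109 (A = -12 - 97 = -109)
H(N, r) = 2*r**2 (H(N, r) = r*(r + r) = r*(2*r) = 2*r**2)
-H(a(-15), A) = -2*(-109)**2 = -2*11881 = -1*23762 = -23762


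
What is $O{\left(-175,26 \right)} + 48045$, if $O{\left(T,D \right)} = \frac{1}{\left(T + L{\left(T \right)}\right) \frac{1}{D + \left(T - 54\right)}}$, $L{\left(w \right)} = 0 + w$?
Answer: $\frac{2402279}{50} \approx 48046.0$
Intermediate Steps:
$L{\left(w \right)} = w$
$O{\left(T,D \right)} = \frac{-54 + D + T}{2 T}$ ($O{\left(T,D \right)} = \frac{1}{\left(T + T\right) \frac{1}{D + \left(T - 54\right)}} = \frac{1}{2 T \frac{1}{D + \left(T - 54\right)}} = \frac{1}{2 T \frac{1}{D + \left(-54 + T\right)}} = \frac{1}{2 T \frac{1}{-54 + D + T}} = \frac{-54 + D + T}{2 T}$)
$O{\left(-175,26 \right)} + 48045 = \frac{-54 + 26 - 175}{2 \left(-175\right)} + 48045 = \frac{1}{2} \left(- \frac{1}{175}\right) \left(-203\right) + 48045 = \frac{29}{50} + 48045 = \frac{2402279}{50}$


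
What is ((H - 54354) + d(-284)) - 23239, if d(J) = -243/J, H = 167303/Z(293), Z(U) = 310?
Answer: -3391849169/44020 ≈ -77053.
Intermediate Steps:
H = 167303/310 ≈ 539.69
((H - 54354) + d(-284)) - 23239 = ((167303/310 - 54354) - 243/(-284)) - 23239 = (-16682437/310 - 243*(-1/284)) - 23239 = (-16682437/310 + 243/284) - 23239 = -2368868389/44020 - 23239 = -3391849169/44020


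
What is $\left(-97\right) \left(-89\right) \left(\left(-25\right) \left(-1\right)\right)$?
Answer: $215825$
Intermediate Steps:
$\left(-97\right) \left(-89\right) \left(\left(-25\right) \left(-1\right)\right) = 8633 \cdot 25 = 215825$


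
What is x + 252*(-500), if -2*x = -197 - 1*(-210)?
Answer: -252013/2 ≈ -1.2601e+5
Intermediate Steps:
x = -13/2 (x = -(-197 - 1*(-210))/2 = -(-197 + 210)/2 = -1/2*13 = -13/2 ≈ -6.5000)
x + 252*(-500) = -13/2 + 252*(-500) = -13/2 - 126000 = -252013/2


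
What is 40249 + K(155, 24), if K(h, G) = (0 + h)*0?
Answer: 40249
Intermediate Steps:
K(h, G) = 0 (K(h, G) = h*0 = 0)
40249 + K(155, 24) = 40249 + 0 = 40249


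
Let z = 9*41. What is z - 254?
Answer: 115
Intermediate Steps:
z = 369
z - 254 = 369 - 254 = 115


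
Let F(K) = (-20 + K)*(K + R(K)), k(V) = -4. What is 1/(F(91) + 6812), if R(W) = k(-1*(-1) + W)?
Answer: 1/12989 ≈ 7.6988e-5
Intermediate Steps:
R(W) = -4
F(K) = (-20 + K)*(-4 + K) (F(K) = (-20 + K)*(K - 4) = (-20 + K)*(-4 + K))
1/(F(91) + 6812) = 1/((80 + 91**2 - 24*91) + 6812) = 1/((80 + 8281 - 2184) + 6812) = 1/(6177 + 6812) = 1/12989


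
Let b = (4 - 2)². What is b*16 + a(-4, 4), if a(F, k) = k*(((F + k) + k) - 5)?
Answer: 60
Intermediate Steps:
b = 4 (b = 2² = 4)
a(F, k) = k*(-5 + F + 2*k) (a(F, k) = k*((F + 2*k) - 5) = k*(-5 + F + 2*k))
b*16 + a(-4, 4) = 4*16 + 4*(-5 - 4 + 2*4) = 64 + 4*(-5 - 4 + 8) = 64 + 4*(-1) = 64 - 4 = 60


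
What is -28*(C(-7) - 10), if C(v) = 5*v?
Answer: 1260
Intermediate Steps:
-28*(C(-7) - 10) = -28*(5*(-7) - 10) = -28*(-35 - 10) = -28*(-45) = 1260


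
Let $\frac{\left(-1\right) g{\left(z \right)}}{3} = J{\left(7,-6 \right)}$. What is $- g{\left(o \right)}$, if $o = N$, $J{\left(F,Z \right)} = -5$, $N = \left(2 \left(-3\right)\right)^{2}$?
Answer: $-15$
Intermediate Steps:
$N = 36$ ($N = \left(-6\right)^{2} = 36$)
$o = 36$
$g{\left(z \right)} = 15$ ($g{\left(z \right)} = \left(-3\right) \left(-5\right) = 15$)
$- g{\left(o \right)} = \left(-1\right) 15 = -15$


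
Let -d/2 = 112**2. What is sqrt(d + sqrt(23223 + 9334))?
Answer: sqrt(-25088 + sqrt(32557)) ≈ 157.82*I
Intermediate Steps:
d = -25088 (d = -2*112**2 = -2*12544 = -25088)
sqrt(d + sqrt(23223 + 9334)) = sqrt(-25088 + sqrt(23223 + 9334)) = sqrt(-25088 + sqrt(32557))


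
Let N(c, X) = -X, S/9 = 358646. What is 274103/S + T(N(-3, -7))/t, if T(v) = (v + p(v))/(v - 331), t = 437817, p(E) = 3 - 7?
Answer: 720041539583/8479151052228 ≈ 0.084919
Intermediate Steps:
p(E) = -4
S = 3227814 (S = 9*358646 = 3227814)
T(v) = (-4 + v)/(-331 + v) (T(v) = (v - 4)/(v - 331) = (-4 + v)/(-331 + v))
274103/S + T(N(-3, -7))/t = 274103/3227814 + ((-4 - 1*(-7))/(-331 - 1*(-7)))/437817 = 274103*(1/3227814) + ((-4 + 7)/(-331 + 7))*(1/437817) = 274103/3227814 + (3/(-324))*(1/437817) = 274103/3227814 - 1/324*3*(1/437817) = 274103/3227814 - 1/108*1/437817 = 274103/3227814 - 1/47284236 = 720041539583/8479151052228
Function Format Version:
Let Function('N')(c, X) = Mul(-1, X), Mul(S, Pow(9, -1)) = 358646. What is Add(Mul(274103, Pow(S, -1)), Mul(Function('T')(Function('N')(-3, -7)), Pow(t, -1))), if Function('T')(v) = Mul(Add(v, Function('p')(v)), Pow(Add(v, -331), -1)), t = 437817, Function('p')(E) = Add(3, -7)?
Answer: Rational(720041539583, 8479151052228) ≈ 0.084919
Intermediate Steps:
Function('p')(E) = -4
S = 3227814 (S = Mul(9, 358646) = 3227814)
Function('T')(v) = Mul(Pow(Add(-331, v), -1), Add(-4, v)) (Function('T')(v) = Mul(Add(v, -4), Pow(Add(v, -331), -1)) = Mul(Add(-4, v), Pow(Add(-331, v), -1)) = Mul(Pow(Add(-331, v), -1), Add(-4, v)))
Add(Mul(274103, Pow(S, -1)), Mul(Function('T')(Function('N')(-3, -7)), Pow(t, -1))) = Add(Mul(274103, Pow(3227814, -1)), Mul(Mul(Pow(Add(-331, Mul(-1, -7)), -1), Add(-4, Mul(-1, -7))), Pow(437817, -1))) = Add(Mul(274103, Rational(1, 3227814)), Mul(Mul(Pow(Add(-331, 7), -1), Add(-4, 7)), Rational(1, 437817))) = Add(Rational(274103, 3227814), Mul(Mul(Pow(-324, -1), 3), Rational(1, 437817))) = Add(Rational(274103, 3227814), Mul(Mul(Rational(-1, 324), 3), Rational(1, 437817))) = Add(Rational(274103, 3227814), Mul(Rational(-1, 108), Rational(1, 437817))) = Add(Rational(274103, 3227814), Rational(-1, 47284236)) = Rational(720041539583, 8479151052228)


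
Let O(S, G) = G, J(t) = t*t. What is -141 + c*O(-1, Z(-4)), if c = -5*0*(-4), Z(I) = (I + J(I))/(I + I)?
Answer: -141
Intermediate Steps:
J(t) = t²
Z(I) = (I + I²)/(2*I) (Z(I) = (I + I²)/(I + I) = (I + I²)/((2*I)) = (I + I²)*(1/(2*I)) = (I + I²)/(2*I))
c = 0 (c = 0*(-4) = 0)
-141 + c*O(-1, Z(-4)) = -141 + 0*(½ + (½)*(-4)) = -141 + 0*(½ - 2) = -141 + 0*(-3/2) = -141 + 0 = -141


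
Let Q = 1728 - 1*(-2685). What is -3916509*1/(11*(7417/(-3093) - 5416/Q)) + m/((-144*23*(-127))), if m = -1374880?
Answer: 156145717987273471/1589935349079 ≈ 98209.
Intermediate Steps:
Q = 4413 (Q = 1728 + 2685 = 4413)
-3916509*1/(11*(7417/(-3093) - 5416/Q)) + m/((-144*23*(-127))) = -3916509*1/(11*(7417/(-3093) - 5416/4413)) - 1374880/(-144*23*(-127)) = -3916509*1/(11*(7417*(-1/3093) - 5416*1/4413)) - 1374880/((-3312*(-127))) = -3916509*1/(11*(-7417/3093 - 5416/4413)) - 1374880/420624 = -3916509/((-5498101/1516601*11)) - 1374880*1/420624 = -3916509/(-60479111/1516601) - 85930/26289 = -3916509*(-1516601/60479111) - 85930/26289 = 5939781465909/60479111 - 85930/26289 = 156145717987273471/1589935349079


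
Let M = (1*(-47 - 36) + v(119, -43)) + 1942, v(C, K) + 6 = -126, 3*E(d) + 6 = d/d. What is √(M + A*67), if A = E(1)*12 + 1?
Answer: √454 ≈ 21.307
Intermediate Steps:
E(d) = -5/3 (E(d) = -2 + (d/d)/3 = -2 + (⅓)*1 = -2 + ⅓ = -5/3)
v(C, K) = -132 (v(C, K) = -6 - 126 = -132)
A = -19 (A = -5/3*12 + 1 = -20 + 1 = -19)
M = 1727 (M = (1*(-47 - 36) - 132) + 1942 = (1*(-83) - 132) + 1942 = (-83 - 132) + 1942 = -215 + 1942 = 1727)
√(M + A*67) = √(1727 - 19*67) = √(1727 - 1273) = √454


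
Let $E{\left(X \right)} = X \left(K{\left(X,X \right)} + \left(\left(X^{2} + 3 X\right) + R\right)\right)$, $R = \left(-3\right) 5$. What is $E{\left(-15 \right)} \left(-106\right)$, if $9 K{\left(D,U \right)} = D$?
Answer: $259700$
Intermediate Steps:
$R = -15$
$K{\left(D,U \right)} = \frac{D}{9}$
$E{\left(X \right)} = X \left(-15 + X^{2} + \frac{28 X}{9}\right)$ ($E{\left(X \right)} = X \left(\frac{X}{9} - \left(15 - X^{2} - 3 X\right)\right) = X \left(\frac{X}{9} + \left(-15 + X^{2} + 3 X\right)\right) = X \left(-15 + X^{2} + \frac{28 X}{9}\right)$)
$E{\left(-15 \right)} \left(-106\right) = \frac{1}{9} \left(-15\right) \left(-135 + 9 \left(-15\right)^{2} + 28 \left(-15\right)\right) \left(-106\right) = \frac{1}{9} \left(-15\right) \left(-135 + 9 \cdot 225 - 420\right) \left(-106\right) = \frac{1}{9} \left(-15\right) \left(-135 + 2025 - 420\right) \left(-106\right) = \frac{1}{9} \left(-15\right) 1470 \left(-106\right) = \left(-2450\right) \left(-106\right) = 259700$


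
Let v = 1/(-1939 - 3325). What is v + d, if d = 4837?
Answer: 25461967/5264 ≈ 4837.0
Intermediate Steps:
v = -1/5264 (v = 1/(-5264) = -1/5264 ≈ -0.00018997)
v + d = -1/5264 + 4837 = 25461967/5264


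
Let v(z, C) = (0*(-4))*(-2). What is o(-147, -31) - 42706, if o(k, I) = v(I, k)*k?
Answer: -42706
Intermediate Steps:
v(z, C) = 0 (v(z, C) = 0*(-2) = 0)
o(k, I) = 0 (o(k, I) = 0*k = 0)
o(-147, -31) - 42706 = 0 - 42706 = -42706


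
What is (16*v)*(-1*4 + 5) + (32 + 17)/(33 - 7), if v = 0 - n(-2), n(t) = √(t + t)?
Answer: 49/26 - 32*I ≈ 1.8846 - 32.0*I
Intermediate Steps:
n(t) = √2*√t (n(t) = √(2*t) = √2*√t)
v = -2*I (v = 0 - √2*√(-2) = 0 - √2*I*√2 = 0 - 2*I = -2*I ≈ -2.0*I)
(16*v)*(-1*4 + 5) + (32 + 17)/(33 - 7) = (16*(-2*I))*(-1*4 + 5) + (32 + 17)/(33 - 7) = (-32*I)*(-4 + 5) + 49/26 = -32*I*1 + 49*(1/26) = -32*I + 49/26 = 49/26 - 32*I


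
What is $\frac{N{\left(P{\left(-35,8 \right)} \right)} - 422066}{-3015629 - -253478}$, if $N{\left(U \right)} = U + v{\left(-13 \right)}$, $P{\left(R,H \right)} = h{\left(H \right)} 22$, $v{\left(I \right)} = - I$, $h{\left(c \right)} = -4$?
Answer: $\frac{422141}{2762151} \approx 0.15283$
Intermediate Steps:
$P{\left(R,H \right)} = -88$ ($P{\left(R,H \right)} = \left(-4\right) 22 = -88$)
$N{\left(U \right)} = 13 + U$ ($N{\left(U \right)} = U - -13 = U + 13 = 13 + U$)
$\frac{N{\left(P{\left(-35,8 \right)} \right)} - 422066}{-3015629 - -253478} = \frac{\left(13 - 88\right) - 422066}{-3015629 - -253478} = \frac{-75 - 422066}{-3015629 + \left(-579131 + 832609\right)} = - \frac{422141}{-3015629 + 253478} = - \frac{422141}{-2762151} = \left(-422141\right) \left(- \frac{1}{2762151}\right) = \frac{422141}{2762151}$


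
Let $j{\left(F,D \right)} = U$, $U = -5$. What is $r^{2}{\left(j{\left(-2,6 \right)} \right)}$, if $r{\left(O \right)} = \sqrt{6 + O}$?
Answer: $1$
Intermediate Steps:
$j{\left(F,D \right)} = -5$
$r^{2}{\left(j{\left(-2,6 \right)} \right)} = \left(\sqrt{6 - 5}\right)^{2} = \left(\sqrt{1}\right)^{2} = 1^{2} = 1$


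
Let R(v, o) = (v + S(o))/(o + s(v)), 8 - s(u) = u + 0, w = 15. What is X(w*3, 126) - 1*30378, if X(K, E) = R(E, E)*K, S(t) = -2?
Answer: -59361/2 ≈ -29681.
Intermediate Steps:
s(u) = 8 - u (s(u) = 8 - (u + 0) = 8 - u)
R(v, o) = (-2 + v)/(8 + o - v) (R(v, o) = (v - 2)/(o + (8 - v)) = (-2 + v)/(8 + o - v))
X(K, E) = K*(-¼ + E/8) (X(K, E) = ((-2 + E)/(8 + E - E))*K = ((-2 + E)/8)*K = (-¼ + E/8)*K = K*(-¼ + E/8))
X(w*3, 126) - 1*30378 = (15*3)*(-2 + 126)/8 - 1*30378 = (⅛)*45*124 - 30378 = 1395/2 - 30378 = -59361/2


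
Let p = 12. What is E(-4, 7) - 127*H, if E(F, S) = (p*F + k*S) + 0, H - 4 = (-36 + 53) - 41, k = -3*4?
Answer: 2408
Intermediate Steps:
k = -12
H = -20 (H = 4 + ((-36 + 53) - 41) = 4 + (17 - 41) = 4 - 24 = -20)
E(F, S) = -12*S + 12*F (E(F, S) = (12*F - 12*S) + 0 = (-12*S + 12*F) + 0 = -12*S + 12*F)
E(-4, 7) - 127*H = (-12*7 + 12*(-4)) - 127*(-20) = (-84 - 48) + 2540 = -132 + 2540 = 2408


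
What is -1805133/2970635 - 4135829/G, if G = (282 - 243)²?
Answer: -12288783988708/4518335835 ≈ -2719.8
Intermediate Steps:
G = 1521 (G = 39² = 1521)
-1805133/2970635 - 4135829/G = -1805133/2970635 - 4135829/1521 = -12288783988708/4518335835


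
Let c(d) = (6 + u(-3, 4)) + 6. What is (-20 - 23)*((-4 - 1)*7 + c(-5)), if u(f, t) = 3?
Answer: 860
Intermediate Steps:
c(d) = 15 (c(d) = (6 + 3) + 6 = 9 + 6 = 15)
(-20 - 23)*((-4 - 1)*7 + c(-5)) = (-20 - 23)*((-4 - 1)*7 + 15) = -43*(-5*7 + 15) = -43*(-35 + 15) = -43*(-20) = 860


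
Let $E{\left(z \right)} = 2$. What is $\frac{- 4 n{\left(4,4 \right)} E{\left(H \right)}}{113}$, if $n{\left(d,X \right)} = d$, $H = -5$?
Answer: $- \frac{32}{113} \approx -0.28319$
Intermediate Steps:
$\frac{- 4 n{\left(4,4 \right)} E{\left(H \right)}}{113} = \frac{\left(-4\right) 4 \cdot 2}{113} = \left(-16\right) 2 \cdot \frac{1}{113} = \left(-32\right) \frac{1}{113} = - \frac{32}{113}$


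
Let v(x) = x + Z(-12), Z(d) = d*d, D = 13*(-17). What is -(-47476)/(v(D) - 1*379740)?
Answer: -47476/379817 ≈ -0.12500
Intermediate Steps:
D = -221
Z(d) = d²
v(x) = 144 + x (v(x) = x + (-12)² = x + 144 = 144 + x)
-(-47476)/(v(D) - 1*379740) = -(-47476)/((144 - 221) - 1*379740) = -(-47476)/(-77 - 379740) = -(-47476)/(-379817) = -(-47476)*(-1)/379817 = -1*47476/379817 = -47476/379817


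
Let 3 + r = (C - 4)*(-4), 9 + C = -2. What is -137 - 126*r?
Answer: -7319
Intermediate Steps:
C = -11 (C = -9 - 2 = -11)
r = 57 (r = -3 + (-11 - 4)*(-4) = -3 - 15*(-4) = -3 + 60 = 57)
-137 - 126*r = -137 - 126*57 = -137 - 7182 = -7319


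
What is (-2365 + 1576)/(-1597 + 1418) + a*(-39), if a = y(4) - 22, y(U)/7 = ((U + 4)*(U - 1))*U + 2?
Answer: -4634595/179 ≈ -25892.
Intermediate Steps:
y(U) = 14 + 7*U*(-1 + U)*(4 + U) (y(U) = 7*(((U + 4)*(U - 1))*U + 2) = 7*(((4 + U)*(-1 + U))*U + 2) = 7*(((-1 + U)*(4 + U))*U + 2) = 7*(U*(-1 + U)*(4 + U) + 2) = 7*(2 + U*(-1 + U)*(4 + U)) = 14 + 7*U*(-1 + U)*(4 + U))
a = 664 (a = (14 - 28*4 + 7*4**3 + 21*4**2) - 22 = (14 - 112 + 7*64 + 21*16) - 22 = (14 - 112 + 448 + 336) - 22 = 686 - 22 = 664)
(-2365 + 1576)/(-1597 + 1418) + a*(-39) = (-2365 + 1576)/(-1597 + 1418) + 664*(-39) = -789/(-179) - 25896 = -789*(-1/179) - 25896 = 789/179 - 25896 = -4634595/179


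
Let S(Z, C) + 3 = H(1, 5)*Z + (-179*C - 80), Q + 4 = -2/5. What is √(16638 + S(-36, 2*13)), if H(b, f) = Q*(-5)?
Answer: 23*√21 ≈ 105.40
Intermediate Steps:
Q = -22/5 (Q = -4 - 2/5 = -4 - 2*⅕ = -4 - ⅖ = -22/5 ≈ -4.4000)
H(b, f) = 22 (H(b, f) = -22/5*(-5) = 22)
S(Z, C) = -83 - 179*C + 22*Z (S(Z, C) = -3 + (22*Z + (-179*C - 80)) = -3 + (22*Z + (-80 - 179*C)) = -3 + (-80 - 179*C + 22*Z) = -83 - 179*C + 22*Z)
√(16638 + S(-36, 2*13)) = √(16638 + (-83 - 358*13 + 22*(-36))) = √(16638 + (-83 - 179*26 - 792)) = √(16638 + (-83 - 4654 - 792)) = √(16638 - 5529) = √11109 = 23*√21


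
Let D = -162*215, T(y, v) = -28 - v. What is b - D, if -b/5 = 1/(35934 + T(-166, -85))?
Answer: 1253566525/35991 ≈ 34830.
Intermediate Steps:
b = -5/35991 (b = -5/(35934 + (-28 - 1*(-85))) = -5/(35934 + (-28 + 85)) = -5/(35934 + 57) = -5/35991 ≈ -0.00013892)
D = -34830
b - D = -5/35991 - 1*(-34830) = -5/35991 + 34830 = 1253566525/35991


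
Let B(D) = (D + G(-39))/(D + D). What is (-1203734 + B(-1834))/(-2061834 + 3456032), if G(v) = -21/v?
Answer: -8199832603/9497276776 ≈ -0.86339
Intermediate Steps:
B(D) = (7/13 + D)/(2*D) (B(D) = (D - 21/(-39))/(D + D) = (D - 21*(-1/39))/((2*D)) = (D + 7/13)*(1/(2*D)) = (7/13 + D)*(1/(2*D)) = (7/13 + D)/(2*D))
(-1203734 + B(-1834))/(-2061834 + 3456032) = (-1203734 + (1/26)*(7 + 13*(-1834))/(-1834))/(-2061834 + 3456032) = (-1203734 + (1/26)*(-1/1834)*(7 - 23842))/1394198 = (-1203734 + (1/26)*(-1/1834)*(-23835))*(1/1394198) = (-1203734 + 3405/6812)*(1/1394198) = -8199832603/6812*1/1394198 = -8199832603/9497276776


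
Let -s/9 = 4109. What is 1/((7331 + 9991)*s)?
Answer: -1/640584882 ≈ -1.5611e-9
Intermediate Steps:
s = -36981 (s = -9*4109 = -36981)
1/((7331 + 9991)*s) = 1/((7331 + 9991)*(-36981)) = -1/36981/17322 = (1/17322)*(-1/36981) = -1/640584882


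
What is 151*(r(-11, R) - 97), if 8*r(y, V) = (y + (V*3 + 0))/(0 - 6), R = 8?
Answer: -705019/48 ≈ -14688.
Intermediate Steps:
r(y, V) = -V/16 - y/48 (r(y, V) = ((y + (V*3 + 0))/(0 - 6))/8 = ((y + (3*V + 0))/(-6))/8 = ((y + 3*V)*(-⅙))/8 = (-V/2 - y/6)/8 = -V/16 - y/48)
151*(r(-11, R) - 97) = 151*((-1/16*8 - 1/48*(-11)) - 97) = 151*((-½ + 11/48) - 97) = 151*(-13/48 - 97) = 151*(-4669/48) = -705019/48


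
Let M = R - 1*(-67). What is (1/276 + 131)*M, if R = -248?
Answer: -6544417/276 ≈ -23712.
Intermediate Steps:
M = -181 (M = -248 - 1*(-67) = -248 + 67 = -181)
(1/276 + 131)*M = (1/276 + 131)*(-181) = (36157/276)*(-181) = -6544417/276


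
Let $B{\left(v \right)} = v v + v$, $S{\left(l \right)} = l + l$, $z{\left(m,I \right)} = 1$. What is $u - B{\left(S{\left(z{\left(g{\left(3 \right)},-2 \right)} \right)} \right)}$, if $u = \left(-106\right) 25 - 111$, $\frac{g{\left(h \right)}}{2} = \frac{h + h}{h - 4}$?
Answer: $-2767$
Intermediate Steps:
$g{\left(h \right)} = \frac{4 h}{-4 + h}$ ($g{\left(h \right)} = 2 \frac{h + h}{h - 4} = 2 \frac{2 h}{-4 + h} = \frac{4 h}{-4 + h}$)
$S{\left(l \right)} = 2 l$
$u = -2761$ ($u = -2650 - 111 = -2761$)
$B{\left(v \right)} = v + v^{2}$ ($B{\left(v \right)} = v^{2} + v = v + v^{2}$)
$u - B{\left(S{\left(z{\left(g{\left(3 \right)},-2 \right)} \right)} \right)} = -2761 - 2 \cdot 1 \left(1 + 2 \cdot 1\right) = -2761 - 2 \left(1 + 2\right) = -2761 - 2 \cdot 3 = -2761 - 6 = -2767$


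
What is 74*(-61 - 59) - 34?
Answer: -8914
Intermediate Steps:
74*(-61 - 59) - 34 = 74*(-120) - 34 = -8880 - 34 = -8914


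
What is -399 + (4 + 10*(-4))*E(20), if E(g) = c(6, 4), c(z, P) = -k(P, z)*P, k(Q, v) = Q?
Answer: 177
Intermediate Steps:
c(z, P) = -P**2 (c(z, P) = -P*P = -P**2)
E(g) = -16 (E(g) = -1*4**2 = -1*16 = -16)
-399 + (4 + 10*(-4))*E(20) = -399 + (4 + 10*(-4))*(-16) = -399 + (4 - 40)*(-16) = -399 - 36*(-16) = -399 + 576 = 177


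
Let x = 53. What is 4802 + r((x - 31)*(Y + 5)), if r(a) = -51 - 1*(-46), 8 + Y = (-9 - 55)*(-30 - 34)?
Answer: 4797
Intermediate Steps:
Y = 4088 (Y = -8 + (-9 - 55)*(-30 - 34) = -8 - 64*(-64) = -8 + 4096 = 4088)
r(a) = -5 (r(a) = -51 + 46 = -5)
4802 + r((x - 31)*(Y + 5)) = 4802 - 5 = 4797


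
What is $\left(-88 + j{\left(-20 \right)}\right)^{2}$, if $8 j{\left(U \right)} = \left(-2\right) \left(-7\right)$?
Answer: $\frac{119025}{16} \approx 7439.1$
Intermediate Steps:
$j{\left(U \right)} = \frac{7}{4}$ ($j{\left(U \right)} = \frac{\left(-2\right) \left(-7\right)}{8} = \frac{1}{8} \cdot 14 = \frac{7}{4}$)
$\left(-88 + j{\left(-20 \right)}\right)^{2} = \left(-88 + \frac{7}{4}\right)^{2} = \left(- \frac{345}{4}\right)^{2} = \frac{119025}{16}$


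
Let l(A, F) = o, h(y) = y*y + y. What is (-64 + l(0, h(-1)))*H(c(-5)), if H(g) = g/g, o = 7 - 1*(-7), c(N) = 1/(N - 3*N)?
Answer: -50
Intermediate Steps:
h(y) = y + y² (h(y) = y² + y = y + y²)
c(N) = -1/(2*N) (c(N) = 1/(-2*N) = -1/(2*N))
o = 14 (o = 7 + 7 = 14)
l(A, F) = 14
H(g) = 1
(-64 + l(0, h(-1)))*H(c(-5)) = (-64 + 14)*1 = -50*1 = -50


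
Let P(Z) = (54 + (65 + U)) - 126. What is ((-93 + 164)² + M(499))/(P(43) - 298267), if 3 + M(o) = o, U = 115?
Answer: -5537/298159 ≈ -0.018571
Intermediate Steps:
M(o) = -3 + o
P(Z) = 108 (P(Z) = (54 + (65 + 115)) - 126 = (54 + 180) - 126 = 234 - 126 = 108)
((-93 + 164)² + M(499))/(P(43) - 298267) = ((-93 + 164)² + (-3 + 499))/(108 - 298267) = (71² + 496)/(-298159) = (5041 + 496)*(-1/298159) = 5537*(-1/298159) = -5537/298159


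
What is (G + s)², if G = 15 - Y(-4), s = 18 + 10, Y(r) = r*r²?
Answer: 11449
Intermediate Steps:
Y(r) = r³
s = 28
G = 79 (G = 15 - 1*(-4)³ = 15 - 1*(-64) = 15 + 64 = 79)
(G + s)² = (79 + 28)² = 107² = 11449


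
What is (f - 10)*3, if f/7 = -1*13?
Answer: -303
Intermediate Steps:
f = -91 (f = 7*(-1*13) = 7*(-13) = -91)
(f - 10)*3 = (-91 - 10)*3 = -101*3 = -303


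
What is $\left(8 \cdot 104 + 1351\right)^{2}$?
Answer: $4765489$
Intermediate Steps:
$\left(8 \cdot 104 + 1351\right)^{2} = \left(832 + 1351\right)^{2} = 2183^{2} = 4765489$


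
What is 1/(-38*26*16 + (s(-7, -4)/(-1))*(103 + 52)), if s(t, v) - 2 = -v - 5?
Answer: -1/15963 ≈ -6.2645e-5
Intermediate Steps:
s(t, v) = -3 - v (s(t, v) = 2 + (-v - 5) = 2 + (-5 - v) = -3 - v)
1/(-38*26*16 + (s(-7, -4)/(-1))*(103 + 52)) = 1/(-38*26*16 + ((-3 - 1*(-4))/(-1))*(103 + 52)) = 1/(-988*16 + ((-3 + 4)*(-1))*155) = 1/(-15808 + (1*(-1))*155) = 1/(-15808 - 1*155) = 1/(-15808 - 155) = 1/(-15963) = -1/15963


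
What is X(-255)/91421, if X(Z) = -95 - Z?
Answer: 160/91421 ≈ 0.0017501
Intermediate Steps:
X(Z) = -95 - Z
X(-255)/91421 = (-95 - 1*(-255))/91421 = (-95 + 255)*(1/91421) = 160*(1/91421) = 160/91421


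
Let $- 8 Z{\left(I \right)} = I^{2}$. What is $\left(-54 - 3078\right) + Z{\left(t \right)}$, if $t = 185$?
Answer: $- \frac{59281}{8} \approx -7410.1$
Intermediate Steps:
$Z{\left(I \right)} = - \frac{I^{2}}{8}$
$\left(-54 - 3078\right) + Z{\left(t \right)} = \left(-54 - 3078\right) - \frac{185^{2}}{8} = \left(-54 - 3078\right) - \frac{34225}{8} = -3132 - \frac{34225}{8} = - \frac{59281}{8}$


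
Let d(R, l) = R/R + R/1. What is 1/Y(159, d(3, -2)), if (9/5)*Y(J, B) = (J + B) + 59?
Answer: 3/370 ≈ 0.0081081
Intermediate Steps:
d(R, l) = 1 + R (d(R, l) = 1 + R*1 = 1 + R)
Y(J, B) = 295/9 + 5*B/9 + 5*J/9 (Y(J, B) = 5*((J + B) + 59)/9 = 5*((B + J) + 59)/9 = 5*(59 + B + J)/9 = 295/9 + 5*B/9 + 5*J/9)
1/Y(159, d(3, -2)) = 1/(295/9 + 5*(1 + 3)/9 + (5/9)*159) = 1/(295/9 + (5/9)*4 + 265/3) = 1/(295/9 + 20/9 + 265/3) = 1/(370/3) = 3/370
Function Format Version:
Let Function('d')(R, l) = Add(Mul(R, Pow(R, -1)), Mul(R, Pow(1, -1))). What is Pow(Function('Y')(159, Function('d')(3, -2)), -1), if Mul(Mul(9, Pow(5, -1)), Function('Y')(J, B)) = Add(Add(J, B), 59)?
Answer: Rational(3, 370) ≈ 0.0081081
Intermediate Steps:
Function('d')(R, l) = Add(1, R) (Function('d')(R, l) = Add(1, Mul(R, 1)) = Add(1, R))
Function('Y')(J, B) = Add(Rational(295, 9), Mul(Rational(5, 9), B), Mul(Rational(5, 9), J)) (Function('Y')(J, B) = Mul(Rational(5, 9), Add(Add(J, B), 59)) = Mul(Rational(5, 9), Add(Add(B, J), 59)) = Mul(Rational(5, 9), Add(59, B, J)) = Add(Rational(295, 9), Mul(Rational(5, 9), B), Mul(Rational(5, 9), J)))
Pow(Function('Y')(159, Function('d')(3, -2)), -1) = Pow(Add(Rational(295, 9), Mul(Rational(5, 9), Add(1, 3)), Mul(Rational(5, 9), 159)), -1) = Pow(Add(Rational(295, 9), Mul(Rational(5, 9), 4), Rational(265, 3)), -1) = Pow(Add(Rational(295, 9), Rational(20, 9), Rational(265, 3)), -1) = Pow(Rational(370, 3), -1) = Rational(3, 370)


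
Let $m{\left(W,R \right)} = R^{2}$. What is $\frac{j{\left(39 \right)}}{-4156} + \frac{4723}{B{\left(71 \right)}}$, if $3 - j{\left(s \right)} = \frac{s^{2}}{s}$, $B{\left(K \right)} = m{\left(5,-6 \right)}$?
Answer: $\frac{4907521}{37404} \approx 131.2$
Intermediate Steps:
$B{\left(K \right)} = 36$ ($B{\left(K \right)} = \left(-6\right)^{2} = 36$)
$j{\left(s \right)} = 3 - s$ ($j{\left(s \right)} = 3 - \frac{s^{2}}{s} = 3 - s$)
$\frac{j{\left(39 \right)}}{-4156} + \frac{4723}{B{\left(71 \right)}} = \frac{3 - 39}{-4156} + \frac{4723}{36} = \left(3 - 39\right) \left(- \frac{1}{4156}\right) + 4723 \cdot \frac{1}{36} = \left(-36\right) \left(- \frac{1}{4156}\right) + \frac{4723}{36} = \frac{9}{1039} + \frac{4723}{36} = \frac{4907521}{37404}$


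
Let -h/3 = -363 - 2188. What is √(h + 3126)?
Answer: √10779 ≈ 103.82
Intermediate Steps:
h = 7653 (h = -3*(-363 - 2188) = -3*(-2551) = 7653)
√(h + 3126) = √(7653 + 3126) = √10779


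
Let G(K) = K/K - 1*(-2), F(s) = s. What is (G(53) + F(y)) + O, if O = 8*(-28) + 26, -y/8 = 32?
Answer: -451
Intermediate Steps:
y = -256 (y = -8*32 = -256)
O = -198 (O = -224 + 26 = -198)
G(K) = 3 (G(K) = 1 + 2 = 3)
(G(53) + F(y)) + O = (3 - 256) - 198 = -253 - 198 = -451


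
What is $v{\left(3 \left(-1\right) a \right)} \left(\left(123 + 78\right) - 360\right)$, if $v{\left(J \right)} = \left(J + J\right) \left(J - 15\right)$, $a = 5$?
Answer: $-143100$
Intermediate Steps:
$v{\left(J \right)} = 2 J \left(-15 + J\right)$
$v{\left(3 \left(-1\right) a \right)} \left(\left(123 + 78\right) - 360\right) = 2 \cdot 3 \left(-1\right) 5 \left(-15 + 3 \left(-1\right) 5\right) \left(\left(123 + 78\right) - 360\right) = 2 \left(\left(-3\right) 5\right) \left(-15 - 15\right) \left(201 - 360\right) = 2 \left(-15\right) \left(-15 - 15\right) \left(-159\right) = 2 \left(-15\right) \left(-30\right) \left(-159\right) = 900 \left(-159\right) = -143100$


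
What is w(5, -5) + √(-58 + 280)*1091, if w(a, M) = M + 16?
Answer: 11 + 1091*√222 ≈ 16267.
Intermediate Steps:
w(a, M) = 16 + M
w(5, -5) + √(-58 + 280)*1091 = (16 - 5) + √(-58 + 280)*1091 = 11 + √222*1091 = 11 + 1091*√222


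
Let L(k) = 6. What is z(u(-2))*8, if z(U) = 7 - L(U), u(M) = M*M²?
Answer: 8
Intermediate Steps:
u(M) = M³
z(U) = 1 (z(U) = 7 - 1*6 = 7 - 6 = 1)
z(u(-2))*8 = 1*8 = 8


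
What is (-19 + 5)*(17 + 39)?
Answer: -784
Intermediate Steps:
(-19 + 5)*(17 + 39) = -14*56 = -784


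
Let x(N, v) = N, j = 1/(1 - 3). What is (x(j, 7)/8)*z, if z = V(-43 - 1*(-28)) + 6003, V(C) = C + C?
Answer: -5973/16 ≈ -373.31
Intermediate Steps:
j = -½ (j = 1/(-2) = -½ ≈ -0.50000)
V(C) = 2*C
z = 5973 (z = 2*(-43 - 1*(-28)) + 6003 = 2*(-43 + 28) + 6003 = 2*(-15) + 6003 = -30 + 6003 = 5973)
(x(j, 7)/8)*z = -½/8*5973 = -½*⅛*5973 = -1/16*5973 = -5973/16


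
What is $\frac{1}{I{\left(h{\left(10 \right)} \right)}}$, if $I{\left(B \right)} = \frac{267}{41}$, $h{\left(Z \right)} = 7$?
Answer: $\frac{41}{267} \approx 0.15356$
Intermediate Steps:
$I{\left(B \right)} = \frac{267}{41}$ ($I{\left(B \right)} = 267 \cdot \frac{1}{41} = \frac{267}{41}$)
$\frac{1}{I{\left(h{\left(10 \right)} \right)}} = \frac{1}{\frac{267}{41}} = \frac{41}{267}$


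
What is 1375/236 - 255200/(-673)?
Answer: 61152575/158828 ≈ 385.02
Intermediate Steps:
1375/236 - 255200/(-673) = 1375*(1/236) - 255200*(-1)/673 = 1375/236 - 1160*(-220/673) = 1375/236 + 255200/673 = 61152575/158828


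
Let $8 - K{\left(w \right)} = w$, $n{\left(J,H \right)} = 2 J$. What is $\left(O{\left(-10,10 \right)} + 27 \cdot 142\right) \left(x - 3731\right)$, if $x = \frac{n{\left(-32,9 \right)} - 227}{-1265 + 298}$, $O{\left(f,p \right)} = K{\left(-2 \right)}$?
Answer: $- \frac{13867560584}{967} \approx -1.4341 \cdot 10^{7}$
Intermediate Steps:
$K{\left(w \right)} = 8 - w$
$O{\left(f,p \right)} = 10$ ($O{\left(f,p \right)} = 8 - -2 = 8 + 2 = 10$)
$x = \frac{291}{967}$ ($x = \frac{2 \left(-32\right) - 227}{-1265 + 298} = \frac{-64 - 227}{-967} = \left(-291\right) \left(- \frac{1}{967}\right) = \frac{291}{967} \approx 0.30093$)
$\left(O{\left(-10,10 \right)} + 27 \cdot 142\right) \left(x - 3731\right) = \left(10 + 27 \cdot 142\right) \left(\frac{291}{967} - 3731\right) = \left(10 + 3834\right) \left(- \frac{3607586}{967}\right) = 3844 \left(- \frac{3607586}{967}\right) = - \frac{13867560584}{967}$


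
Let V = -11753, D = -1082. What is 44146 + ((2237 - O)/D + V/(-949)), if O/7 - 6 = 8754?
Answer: 621899917/14066 ≈ 44213.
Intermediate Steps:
O = 61320 (O = 42 + 7*8754 = 42 + 61278 = 61320)
44146 + ((2237 - O)/D + V/(-949)) = 44146 + ((2237 - 1*61320)/(-1082) - 11753/(-949)) = 44146 + ((2237 - 61320)*(-1/1082) - 11753*(-1/949)) = 44146 + (-59083*(-1/1082) + 161/13) = 44146 + (59083/1082 + 161/13) = 44146 + 942281/14066 = 621899917/14066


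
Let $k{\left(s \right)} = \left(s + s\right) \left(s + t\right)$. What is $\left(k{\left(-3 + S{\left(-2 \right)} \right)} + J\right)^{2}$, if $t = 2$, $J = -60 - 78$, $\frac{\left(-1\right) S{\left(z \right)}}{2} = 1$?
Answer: $11664$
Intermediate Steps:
$S{\left(z \right)} = -2$ ($S{\left(z \right)} = \left(-2\right) 1 = -2$)
$J = -138$ ($J = -60 - 78 = -138$)
$k{\left(s \right)} = 2 s \left(2 + s\right)$ ($k{\left(s \right)} = \left(s + s\right) \left(s + 2\right) = 2 s \left(2 + s\right)$)
$\left(k{\left(-3 + S{\left(-2 \right)} \right)} + J\right)^{2} = \left(2 \left(-3 - 2\right) \left(2 - 5\right) - 138\right)^{2} = \left(2 \left(-5\right) \left(2 - 5\right) - 138\right)^{2} = \left(2 \left(-5\right) \left(-3\right) - 138\right)^{2} = \left(30 - 138\right)^{2} = \left(-108\right)^{2} = 11664$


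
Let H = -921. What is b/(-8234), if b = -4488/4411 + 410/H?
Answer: 11743/66108459 ≈ 0.00017763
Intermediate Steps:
b = -540178/369321 (b = -4488/4411 + 410/(-921) = -4488*1/4411 + 410*(-1/921) = -408/401 - 410/921 = -540178/369321 ≈ -1.4626)
b/(-8234) = -540178/369321/(-8234) = -540178/369321*(-1/8234) = 11743/66108459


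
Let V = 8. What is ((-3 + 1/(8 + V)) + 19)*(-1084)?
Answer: -69647/4 ≈ -17412.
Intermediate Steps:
((-3 + 1/(8 + V)) + 19)*(-1084) = ((-3 + 1/(8 + 8)) + 19)*(-1084) = ((-3 + 1/16) + 19)*(-1084) = (-47/16 + 19)*(-1084) = (257/16)*(-1084) = -69647/4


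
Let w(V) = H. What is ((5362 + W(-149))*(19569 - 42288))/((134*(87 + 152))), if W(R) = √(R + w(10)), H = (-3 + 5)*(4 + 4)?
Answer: -60909639/16013 - 22719*I*√133/32026 ≈ -3803.8 - 8.1811*I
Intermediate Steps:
H = 16 (H = 2*8 = 16)
w(V) = 16
W(R) = √(16 + R) (W(R) = √(R + 16) = √(16 + R))
((5362 + W(-149))*(19569 - 42288))/((134*(87 + 152))) = ((5362 + √(16 - 149))*(19569 - 42288))/((134*(87 + 152))) = ((5362 + √(-133))*(-22719))/((134*239)) = ((5362 + I*√133)*(-22719))/32026 = (-121819278 - 22719*I*√133)*(1/32026) = -60909639/16013 - 22719*I*√133/32026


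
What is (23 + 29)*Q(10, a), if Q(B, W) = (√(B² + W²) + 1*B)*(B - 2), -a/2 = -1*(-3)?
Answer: 4160 + 832*√34 ≈ 9011.3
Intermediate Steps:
a = -6 (a = -(-2)*(-3) = -2*3 = -6)
Q(B, W) = (-2 + B)*(B + √(B² + W²)) (Q(B, W) = (√(B² + W²) + B)*(-2 + B) = (B + √(B² + W²))*(-2 + B) = (-2 + B)*(B + √(B² + W²)))
(23 + 29)*Q(10, a) = (23 + 29)*(10² - 2*10 - 2*√(10² + (-6)²) + 10*√(10² + (-6)²)) = 52*(100 - 20 - 2*√(100 + 36) + 10*√(100 + 36)) = 52*(100 - 20 - 4*√34 + 10*√136) = 52*(100 - 20 - 4*√34 + 10*(2*√34)) = 52*(100 - 20 - 4*√34 + 20*√34) = 52*(80 + 16*√34) = 4160 + 832*√34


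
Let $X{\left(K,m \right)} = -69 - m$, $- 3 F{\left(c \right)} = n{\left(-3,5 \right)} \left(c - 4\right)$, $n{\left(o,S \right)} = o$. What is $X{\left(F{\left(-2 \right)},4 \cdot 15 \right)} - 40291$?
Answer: $-40420$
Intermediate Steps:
$F{\left(c \right)} = -4 + c$ ($F{\left(c \right)} = - \frac{\left(-3\right) \left(c - 4\right)}{3} = - \frac{\left(-3\right) \left(-4 + c\right)}{3} = - \frac{12 - 3 c}{3} = -4 + c$)
$X{\left(F{\left(-2 \right)},4 \cdot 15 \right)} - 40291 = \left(-69 - 4 \cdot 15\right) - 40291 = \left(-69 - 60\right) - 40291 = -129 - 40291 = -40420$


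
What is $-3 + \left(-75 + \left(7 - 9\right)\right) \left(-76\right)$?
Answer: $5849$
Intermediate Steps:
$-3 + \left(-75 + \left(7 - 9\right)\right) \left(-76\right) = -3 + \left(-75 - 2\right) \left(-76\right) = -3 - -5852 = -3 + 5852 = 5849$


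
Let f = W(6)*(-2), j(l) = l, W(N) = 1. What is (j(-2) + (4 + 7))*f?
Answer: -18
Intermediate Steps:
f = -2 (f = 1*(-2) = -2)
(j(-2) + (4 + 7))*f = (-2 + (4 + 7))*(-2) = (-2 + 11)*(-2) = 9*(-2) = -18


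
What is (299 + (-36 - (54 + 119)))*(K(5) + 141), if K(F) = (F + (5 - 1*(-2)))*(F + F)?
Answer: 23490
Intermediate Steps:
K(F) = 2*F*(7 + F) (K(F) = (F + (5 + 2))*(2*F) = (F + 7)*(2*F) = (7 + F)*(2*F) = 2*F*(7 + F))
(299 + (-36 - (54 + 119)))*(K(5) + 141) = (299 + (-36 - (54 + 119)))*(2*5*(7 + 5) + 141) = (299 + (-36 - 1*173))*(2*5*12 + 141) = (299 + (-36 - 173))*(120 + 141) = (299 - 209)*261 = 90*261 = 23490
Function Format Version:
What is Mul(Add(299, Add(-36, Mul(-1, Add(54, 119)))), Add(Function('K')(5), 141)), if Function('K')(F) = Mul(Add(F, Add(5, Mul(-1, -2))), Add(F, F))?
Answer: 23490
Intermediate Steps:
Function('K')(F) = Mul(2, F, Add(7, F)) (Function('K')(F) = Mul(Add(F, Add(5, 2)), Mul(2, F)) = Mul(Add(F, 7), Mul(2, F)) = Mul(Add(7, F), Mul(2, F)) = Mul(2, F, Add(7, F)))
Mul(Add(299, Add(-36, Mul(-1, Add(54, 119)))), Add(Function('K')(5), 141)) = Mul(Add(299, Add(-36, Mul(-1, Add(54, 119)))), Add(Mul(2, 5, Add(7, 5)), 141)) = Mul(Add(299, Add(-36, Mul(-1, 173))), Add(Mul(2, 5, 12), 141)) = Mul(Add(299, Add(-36, -173)), Add(120, 141)) = Mul(Add(299, -209), 261) = Mul(90, 261) = 23490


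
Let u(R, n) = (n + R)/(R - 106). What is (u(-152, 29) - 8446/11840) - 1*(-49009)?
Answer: 12475670811/254560 ≈ 49009.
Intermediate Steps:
u(R, n) = (R + n)/(-106 + R)
(u(-152, 29) - 8446/11840) - 1*(-49009) = ((-152 + 29)/(-106 - 152) - 8446/11840) - 1*(-49009) = (-123/(-258) - 8446*1/11840) + 49009 = (-1/258*(-123) - 4223/5920) + 49009 = (41/86 - 4223/5920) + 49009 = -60229/254560 + 49009 = 12475670811/254560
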